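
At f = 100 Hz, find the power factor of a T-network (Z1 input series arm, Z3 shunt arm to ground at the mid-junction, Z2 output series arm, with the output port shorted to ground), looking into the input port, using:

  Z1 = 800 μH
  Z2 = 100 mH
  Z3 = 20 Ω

Step 1 — Angular frequency: ω = 2π·f = 2π·100 = 628.3 rad/s.
Step 2 — Component impedances:
  Z1: Z = jωL = j·628.3·0.0008 = 0 + j0.5027 Ω
  Z2: Z = jωL = j·628.3·0.1 = 0 + j62.83 Ω
  Z3: Z = R = 20 Ω
Step 3 — With the output port shorted to ground, the output series arm Z2 runs from the junction to ground; the shunt arm Z3 also runs from the junction to ground. They appear in parallel: Z3 || Z2 = 18.16 + j5.781 Ω.
Step 4 — Series with input arm Z1: Z_in = Z1 + (Z3 || Z2) = 18.16 + j6.283 Ω = 19.22∠19.1° Ω.
Step 5 — Power factor: PF = cos(φ) = Re(Z)/|Z| = 18.16/19.216 = 0.945.
Step 6 — Type: Im(Z) = 6.283 ⇒ lagging (phase φ = 19.1°).

PF = 0.945 (lagging, φ = 19.1°)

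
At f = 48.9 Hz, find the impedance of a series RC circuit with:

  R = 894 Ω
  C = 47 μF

Step 1 — Angular frequency: ω = 2π·f = 2π·48.9 = 307.2 rad/s.
Step 2 — Component impedances:
  R: Z = R = 894 Ω
  C: Z = 1/(jωC) = -j/(ω·C) = 0 - j69.25 Ω
Step 3 — Series combination: Z_total = R + C = 894 - j69.25 Ω = 896.7∠-4.4° Ω.

Z = 894 - j69.25 Ω = 896.7∠-4.4° Ω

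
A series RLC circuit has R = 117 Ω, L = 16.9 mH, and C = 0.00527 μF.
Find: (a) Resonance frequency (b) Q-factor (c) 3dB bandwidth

Step 1 — Resonance condition Im(Z)=0 gives ω₀ = 1/√(LC).
Step 2 — ω₀ = 1/√(0.0169·5.27e-09) = 1.06e+05 rad/s.
Step 3 — f₀ = ω₀/(2π) = 1.686e+04 Hz.
Step 4 — Series Q: Q = ω₀L/R = 1.06e+05·0.0169/117 = 15.31.
Step 5 — 3dB bandwidth: Δω = ω₀/Q = 6923 rad/s; BW = Δω/(2π) = 1102 Hz.

(a) f₀ = 1.686e+04 Hz  (b) Q = 15.31  (c) BW = 1102 Hz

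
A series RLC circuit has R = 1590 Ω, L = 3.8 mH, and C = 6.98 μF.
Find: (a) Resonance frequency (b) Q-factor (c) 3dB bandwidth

Step 1 — Resonance condition Im(Z)=0 gives ω₀ = 1/√(LC).
Step 2 — ω₀ = 1/√(0.0038·6.98e-06) = 6140 rad/s.
Step 3 — f₀ = ω₀/(2π) = 977.2 Hz.
Step 4 — Series Q: Q = ω₀L/R = 6140·0.0038/1590 = 0.01467.
Step 5 — 3dB bandwidth: Δω = ω₀/Q = 4.184e+05 rad/s; BW = Δω/(2π) = 6.659e+04 Hz.

(a) f₀ = 977.2 Hz  (b) Q = 0.01467  (c) BW = 6.659e+04 Hz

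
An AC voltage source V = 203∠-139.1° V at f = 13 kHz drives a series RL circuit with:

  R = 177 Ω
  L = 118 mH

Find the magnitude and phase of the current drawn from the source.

Step 1 — Angular frequency: ω = 2π·f = 2π·1.3e+04 = 8.168e+04 rad/s.
Step 2 — Component impedances:
  R: Z = R = 177 Ω
  L: Z = jωL = j·8.168e+04·0.118 = 0 + j9638 Ω
Step 3 — Series combination: Z_total = R + L = 177 + j9638 Ω = 9640∠88.9° Ω.
Step 4 — Source phasor: V = 203∠-139.1° V = -153.4 - j132.9 V.
Step 5 — Ohm's law: I = V / Z_total = (-153.4 - j132.9) / (177 + j9638) = -0.01408 + j0.01566 A.
Step 6 — Convert to polar: |I| = 0.02106 A, ∠I = 132.0°.

I = 0.02106∠132.0° A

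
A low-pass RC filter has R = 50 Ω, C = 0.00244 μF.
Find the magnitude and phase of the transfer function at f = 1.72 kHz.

Step 1 — Angular frequency: ω = 2π·1720 = 1.081e+04 rad/s.
Step 2 — Transfer function: H(jω) = 1/(1 + jωRC).
Step 3 — Denominator: 1 + jωRC = 1 + j·1.081e+04·50·2.44e-09 = 1 + j0.001318.
Step 4 — H = 1 - j0.001318.
Step 5 — Magnitude: |H| = 1 (-0.0 dB); phase: φ = -0.1°.

|H| = 1 (-0.0 dB), φ = -0.1°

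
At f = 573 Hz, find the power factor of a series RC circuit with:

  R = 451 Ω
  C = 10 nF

Step 1 — Angular frequency: ω = 2π·f = 2π·573 = 3600 rad/s.
Step 2 — Component impedances:
  R: Z = R = 451 Ω
  C: Z = 1/(jωC) = -j/(ω·C) = 0 - j2.778e+04 Ω
Step 3 — Series combination: Z_total = R + C = 451 - j2.778e+04 Ω = 2.778e+04∠-89.1° Ω.
Step 4 — Power factor: PF = cos(φ) = Re(Z)/|Z| = 451/27779 = 0.01624.
Step 5 — Type: Im(Z) = -2.778e+04 ⇒ leading (phase φ = -89.1°).

PF = 0.01624 (leading, φ = -89.1°)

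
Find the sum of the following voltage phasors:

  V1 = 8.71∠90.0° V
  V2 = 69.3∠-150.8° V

Step 1 — Convert each phasor to rectangular form:
  V1 = 8.71·(cos(90.0°) + j·sin(90.0°)) = 0 + j8.71 V
  V2 = 69.3·(cos(-150.8°) + j·sin(-150.8°)) = -60.49 - j33.81 V
Step 2 — Sum components: V_total = -60.49 - j25.1 V.
Step 3 — Convert to polar: |V_total| = 65.49 V, ∠V_total = -157.5°.

V_total = 65.49∠-157.5° V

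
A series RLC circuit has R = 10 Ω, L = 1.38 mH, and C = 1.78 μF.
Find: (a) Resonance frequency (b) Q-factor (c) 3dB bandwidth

Step 1 — Resonance condition Im(Z)=0 gives ω₀ = 1/√(LC).
Step 2 — ω₀ = 1/√(0.00138·1.78e-06) = 2.018e+04 rad/s.
Step 3 — f₀ = ω₀/(2π) = 3211 Hz.
Step 4 — Series Q: Q = ω₀L/R = 2.018e+04·0.00138/10 = 2.784.
Step 5 — 3dB bandwidth: Δω = ω₀/Q = 7246 rad/s; BW = Δω/(2π) = 1153 Hz.

(a) f₀ = 3211 Hz  (b) Q = 2.784  (c) BW = 1153 Hz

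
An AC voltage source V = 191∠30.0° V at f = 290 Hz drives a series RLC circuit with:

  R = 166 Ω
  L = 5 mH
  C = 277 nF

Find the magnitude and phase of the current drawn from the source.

Step 1 — Angular frequency: ω = 2π·f = 2π·290 = 1822 rad/s.
Step 2 — Component impedances:
  R: Z = R = 166 Ω
  L: Z = jωL = j·1822·0.005 = 0 + j9.111 Ω
  C: Z = 1/(jωC) = -j/(ω·C) = 0 - j1981 Ω
Step 3 — Series combination: Z_total = R + L + C = 166 - j1972 Ω = 1979∠-85.2° Ω.
Step 4 — Source phasor: V = 191∠30.0° V = 165.4 + j95.5 V.
Step 5 — Ohm's law: I = V / Z_total = (165.4 + j95.5) / (166 - j1972) = -0.04107 + j0.08733 A.
Step 6 — Convert to polar: |I| = 0.09651 A, ∠I = 115.2°.

I = 0.09651∠115.2° A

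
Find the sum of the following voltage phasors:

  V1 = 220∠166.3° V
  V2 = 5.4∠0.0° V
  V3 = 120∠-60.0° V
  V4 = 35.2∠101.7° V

Step 1 — Convert each phasor to rectangular form:
  V1 = 220·(cos(166.3°) + j·sin(166.3°)) = -213.7 + j52.1 V
  V2 = 5.4·(cos(0.0°) + j·sin(0.0°)) = 5.4 V
  V3 = 120·(cos(-60.0°) + j·sin(-60.0°)) = 60 - j103.9 V
  V4 = 35.2·(cos(101.7°) + j·sin(101.7°)) = -7.138 + j34.47 V
Step 2 — Sum components: V_total = -155.5 - j17.35 V.
Step 3 — Convert to polar: |V_total| = 156.4 V, ∠V_total = -173.6°.

V_total = 156.4∠-173.6° V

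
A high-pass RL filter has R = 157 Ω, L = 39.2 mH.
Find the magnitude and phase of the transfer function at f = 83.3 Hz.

Step 1 — Angular frequency: ω = 2π·83.3 = 523.4 rad/s.
Step 2 — Transfer function: H(jω) = jωL/(R + jωL).
Step 3 — Numerator jωL = j·20.52; denominator R + jωL = 157 + j20.52.
Step 4 — H = 0.01679 + j0.1285.
Step 5 — Magnitude: |H| = 0.1296 (-17.7 dB); phase: φ = 82.6°.

|H| = 0.1296 (-17.7 dB), φ = 82.6°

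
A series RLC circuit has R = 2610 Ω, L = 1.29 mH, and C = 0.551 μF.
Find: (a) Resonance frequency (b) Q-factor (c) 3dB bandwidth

Step 1 — Resonance condition Im(Z)=0 gives ω₀ = 1/√(LC).
Step 2 — ω₀ = 1/√(0.00129·5.51e-07) = 3.751e+04 rad/s.
Step 3 — f₀ = ω₀/(2π) = 5970 Hz.
Step 4 — Series Q: Q = ω₀L/R = 3.751e+04·0.00129/2610 = 0.01854.
Step 5 — 3dB bandwidth: Δω = ω₀/Q = 2.023e+06 rad/s; BW = Δω/(2π) = 3.22e+05 Hz.

(a) f₀ = 5970 Hz  (b) Q = 0.01854  (c) BW = 3.22e+05 Hz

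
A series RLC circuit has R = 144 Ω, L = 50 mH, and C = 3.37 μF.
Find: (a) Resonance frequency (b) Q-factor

Step 1 — Resonance condition Im(Z)=0 gives ω₀ = 1/√(LC).
Step 2 — ω₀ = 1/√(0.05·3.37e-06) = 2436 rad/s.
Step 3 — f₀ = ω₀/(2π) = 387.7 Hz.
Step 4 — Series Q: Q = ω₀L/R = 2436·0.05/144 = 0.8459.

(a) f₀ = 387.7 Hz  (b) Q = 0.8459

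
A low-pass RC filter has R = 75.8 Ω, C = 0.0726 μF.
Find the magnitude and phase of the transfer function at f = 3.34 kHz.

Step 1 — Angular frequency: ω = 2π·3340 = 2.099e+04 rad/s.
Step 2 — Transfer function: H(jω) = 1/(1 + jωRC).
Step 3 — Denominator: 1 + jωRC = 1 + j·2.099e+04·75.8·7.26e-08 = 1 + j0.1155.
Step 4 — H = 0.9868 - j0.114.
Step 5 — Magnitude: |H| = 0.9934 (-0.1 dB); phase: φ = -6.6°.

|H| = 0.9934 (-0.1 dB), φ = -6.6°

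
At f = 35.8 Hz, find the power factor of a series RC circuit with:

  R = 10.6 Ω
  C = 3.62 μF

Step 1 — Angular frequency: ω = 2π·f = 2π·35.8 = 224.9 rad/s.
Step 2 — Component impedances:
  R: Z = R = 10.6 Ω
  C: Z = 1/(jωC) = -j/(ω·C) = 0 - j1228 Ω
Step 3 — Series combination: Z_total = R + C = 10.6 - j1228 Ω = 1228∠-89.5° Ω.
Step 4 — Power factor: PF = cos(φ) = Re(Z)/|Z| = 10.6/1228.1 = 0.008631.
Step 5 — Type: Im(Z) = -1228 ⇒ leading (phase φ = -89.5°).

PF = 0.008631 (leading, φ = -89.5°)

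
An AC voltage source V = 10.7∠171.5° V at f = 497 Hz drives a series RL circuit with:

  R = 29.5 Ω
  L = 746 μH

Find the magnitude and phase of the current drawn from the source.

Step 1 — Angular frequency: ω = 2π·f = 2π·497 = 3123 rad/s.
Step 2 — Component impedances:
  R: Z = R = 29.5 Ω
  L: Z = jωL = j·3123·0.000746 = 0 + j2.33 Ω
Step 3 — Series combination: Z_total = R + L = 29.5 + j2.33 Ω = 29.59∠4.5° Ω.
Step 4 — Source phasor: V = 10.7∠171.5° V = -10.58 + j1.582 V.
Step 5 — Ohm's law: I = V / Z_total = (-10.58 + j1.582) / (29.5 + j2.33) = -0.3523 + j0.08143 A.
Step 6 — Convert to polar: |I| = 0.3616 A, ∠I = 167.0°.

I = 0.3616∠167.0° A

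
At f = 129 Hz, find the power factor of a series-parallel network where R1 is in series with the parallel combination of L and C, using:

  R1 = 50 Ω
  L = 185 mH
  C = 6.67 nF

Step 1 — Angular frequency: ω = 2π·f = 2π·129 = 810.5 rad/s.
Step 2 — Component impedances:
  R1: Z = R = 50 Ω
  L: Z = jωL = j·810.5·0.185 = 0 + j149.9 Ω
  C: Z = 1/(jωC) = -j/(ω·C) = 0 - j1.85e+05 Ω
Step 3 — Parallel branch: L || C = 1/(1/L + 1/C) = 0 + j150.1 Ω.
Step 4 — Series with R1: Z_total = R1 + (L || C) = 50 + j150.1 Ω = 158.2∠71.6° Ω.
Step 5 — Power factor: PF = cos(φ) = Re(Z)/|Z| = 50/158.2 = 0.3161.
Step 6 — Type: Im(Z) = 150.1 ⇒ lagging (phase φ = 71.6°).

PF = 0.3161 (lagging, φ = 71.6°)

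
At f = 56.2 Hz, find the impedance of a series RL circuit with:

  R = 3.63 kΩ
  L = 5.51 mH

Step 1 — Angular frequency: ω = 2π·f = 2π·56.2 = 353.1 rad/s.
Step 2 — Component impedances:
  R: Z = R = 3630 Ω
  L: Z = jωL = j·353.1·0.00551 = 0 + j1.946 Ω
Step 3 — Series combination: Z_total = R + L = 3630 + j1.946 Ω = 3630∠0.0° Ω.

Z = 3630 + j1.946 Ω = 3630∠0.0° Ω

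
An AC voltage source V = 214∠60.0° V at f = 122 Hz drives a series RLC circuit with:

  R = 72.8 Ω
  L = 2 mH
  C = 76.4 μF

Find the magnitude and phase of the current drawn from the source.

Step 1 — Angular frequency: ω = 2π·f = 2π·122 = 766.5 rad/s.
Step 2 — Component impedances:
  R: Z = R = 72.8 Ω
  L: Z = jωL = j·766.5·0.002 = 0 + j1.533 Ω
  C: Z = 1/(jωC) = -j/(ω·C) = 0 - j17.08 Ω
Step 3 — Series combination: Z_total = R + L + C = 72.8 - j15.54 Ω = 74.44∠-12.1° Ω.
Step 4 — Source phasor: V = 214∠60.0° V = 107 + j185.3 V.
Step 5 — Ohm's law: I = V / Z_total = (107 + j185.3) / (72.8 - j15.54) = 0.8859 + j2.735 A.
Step 6 — Convert to polar: |I| = 2.875 A, ∠I = 72.1°.

I = 2.875∠72.1° A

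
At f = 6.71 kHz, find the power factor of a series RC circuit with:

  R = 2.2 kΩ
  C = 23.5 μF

Step 1 — Angular frequency: ω = 2π·f = 2π·6710 = 4.216e+04 rad/s.
Step 2 — Component impedances:
  R: Z = R = 2200 Ω
  C: Z = 1/(jωC) = -j/(ω·C) = 0 - j1.009 Ω
Step 3 — Series combination: Z_total = R + C = 2200 - j1.009 Ω = 2200∠-0.0° Ω.
Step 4 — Power factor: PF = cos(φ) = Re(Z)/|Z| = 2200/2200 = 1.
Step 5 — Type: Im(Z) = -1.009 ⇒ leading (phase φ = -0.0°).

PF = 1 (leading, φ = -0.0°)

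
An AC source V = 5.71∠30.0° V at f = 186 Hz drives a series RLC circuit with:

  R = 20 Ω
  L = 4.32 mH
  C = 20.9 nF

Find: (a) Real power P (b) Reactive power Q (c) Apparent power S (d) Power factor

Step 1 — Angular frequency: ω = 2π·f = 2π·186 = 1169 rad/s.
Step 2 — Component impedances:
  R: Z = R = 20 Ω
  L: Z = jωL = j·1169·0.00432 = 0 + j5.049 Ω
  C: Z = 1/(jωC) = -j/(ω·C) = 0 - j4.094e+04 Ω
Step 3 — Series combination: Z_total = R + L + C = 20 - j4.094e+04 Ω = 4.094e+04∠-90.0° Ω.
Step 4 — Source phasor: V = 5.71∠30.0° V = 4.945 + j2.855 V.
Step 5 — Current: I = V / Z = -6.968e-05 + j0.0001208 A = 0.0001395∠120.0° A.
Step 6 — Complex power: S = V·I* = 3.891e-07 - j0.0007965 VA.
Step 7 — Real power: P = Re(S) = 3.891e-07 W.
Step 8 — Reactive power: Q = Im(S) = -0.0007965 VAR.
Step 9 — Apparent power: |S| = 0.0007965 VA.
Step 10 — Power factor: PF = P/|S| = 0.0004886 (leading).

(a) P = 3.891e-07 W  (b) Q = -0.0007965 VAR  (c) S = 0.0007965 VA  (d) PF = 0.0004886 (leading)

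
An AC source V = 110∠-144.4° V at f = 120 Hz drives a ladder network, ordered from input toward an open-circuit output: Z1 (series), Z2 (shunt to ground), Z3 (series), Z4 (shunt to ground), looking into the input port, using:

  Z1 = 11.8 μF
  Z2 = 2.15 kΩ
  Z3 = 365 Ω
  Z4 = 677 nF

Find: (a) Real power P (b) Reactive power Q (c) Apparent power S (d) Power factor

Step 1 — Angular frequency: ω = 2π·f = 2π·120 = 754 rad/s.
Step 2 — Component impedances:
  Z1: Z = 1/(jωC) = -j/(ω·C) = 0 - j112.4 Ω
  Z2: Z = R = 2150 Ω
  Z3: Z = R = 365 Ω
  Z4: Z = 1/(jωC) = -j/(ω·C) = 0 - j1959 Ω
Step 3 — Ladder network (open output): work backward from the far end, alternating series and parallel combinations. Z_in = 1006 - j1003 Ω = 1421∠-44.9° Ω.
Step 4 — Source phasor: V = 110∠-144.4° V = -89.44 - j64.03 V.
Step 5 — Current: I = V / Z = -0.01274 - j0.07636 A = 0.07741∠-99.5° A.
Step 6 — Complex power: S = V·I* = 6.029 - j6.013 VA.
Step 7 — Real power: P = Re(S) = 6.029 W.
Step 8 — Reactive power: Q = Im(S) = -6.013 VAR.
Step 9 — Apparent power: |S| = 8.515 VA.
Step 10 — Power factor: PF = P/|S| = 0.708 (leading).

(a) P = 6.029 W  (b) Q = -6.013 VAR  (c) S = 8.515 VA  (d) PF = 0.708 (leading)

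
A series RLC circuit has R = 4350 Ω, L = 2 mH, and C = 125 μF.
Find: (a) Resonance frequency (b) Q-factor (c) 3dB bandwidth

Step 1 — Resonance: ω₀ = 1/√(LC) = 1/√(0.002·0.000125) = 2000 rad/s.
Step 2 — f₀ = ω₀/(2π) = 318.3 Hz.
Step 3 — Series Q: Q = ω₀L/R = 2000·0.002/4350 = 0.0009195.
Step 4 — Bandwidth: Δω = ω₀/Q = 2.175e+06 rad/s; BW = Δω/(2π) = 3.462e+05 Hz.

(a) f₀ = 318.3 Hz  (b) Q = 0.0009195  (c) BW = 3.462e+05 Hz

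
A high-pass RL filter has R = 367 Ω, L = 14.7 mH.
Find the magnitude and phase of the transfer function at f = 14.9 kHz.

Step 1 — Angular frequency: ω = 2π·1.49e+04 = 9.362e+04 rad/s.
Step 2 — Transfer function: H(jω) = jωL/(R + jωL).
Step 3 — Numerator jωL = j·1376; denominator R + jωL = 367 + j1376.
Step 4 — H = 0.9336 + j0.249.
Step 5 — Magnitude: |H| = 0.9662 (-0.3 dB); phase: φ = 14.9°.

|H| = 0.9662 (-0.3 dB), φ = 14.9°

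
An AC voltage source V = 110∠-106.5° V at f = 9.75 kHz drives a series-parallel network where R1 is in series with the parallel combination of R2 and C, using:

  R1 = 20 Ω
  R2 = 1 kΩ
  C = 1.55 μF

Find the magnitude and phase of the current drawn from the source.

Step 1 — Angular frequency: ω = 2π·f = 2π·9750 = 6.126e+04 rad/s.
Step 2 — Component impedances:
  R1: Z = R = 20 Ω
  R2: Z = R = 1000 Ω
  C: Z = 1/(jωC) = -j/(ω·C) = 0 - j10.53 Ω
Step 3 — Parallel branch: R2 || C = 1/(1/R2 + 1/C) = 0.1109 - j10.53 Ω.
Step 4 — Series with R1: Z_total = R1 + (R2 || C) = 20.11 - j10.53 Ω = 22.7∠-27.6° Ω.
Step 5 — Source phasor: V = 110∠-106.5° V = -31.24 - j105.5 V.
Step 6 — Ohm's law: I = V / Z_total = (-31.24 - j105.5) / (20.11 - j10.53) = 0.9359 - j4.754 A.
Step 7 — Convert to polar: |I| = 4.846 A, ∠I = -78.9°.

I = 4.846∠-78.9° A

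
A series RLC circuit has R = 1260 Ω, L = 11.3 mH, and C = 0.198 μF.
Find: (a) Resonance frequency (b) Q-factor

Step 1 — Resonance condition Im(Z)=0 gives ω₀ = 1/√(LC).
Step 2 — ω₀ = 1/√(0.0113·1.98e-07) = 2.114e+04 rad/s.
Step 3 — f₀ = ω₀/(2π) = 3365 Hz.
Step 4 — Series Q: Q = ω₀L/R = 2.114e+04·0.0113/1260 = 0.1896.

(a) f₀ = 3365 Hz  (b) Q = 0.1896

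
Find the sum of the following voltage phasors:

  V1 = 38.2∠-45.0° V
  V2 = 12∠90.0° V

Step 1 — Convert each phasor to rectangular form:
  V1 = 38.2·(cos(-45.0°) + j·sin(-45.0°)) = 27.01 - j27.01 V
  V2 = 12·(cos(90.0°) + j·sin(90.0°)) = 0 + j12 V
Step 2 — Sum components: V_total = 27.01 - j15.01 V.
Step 3 — Convert to polar: |V_total| = 30.9 V, ∠V_total = -29.1°.

V_total = 30.9∠-29.1° V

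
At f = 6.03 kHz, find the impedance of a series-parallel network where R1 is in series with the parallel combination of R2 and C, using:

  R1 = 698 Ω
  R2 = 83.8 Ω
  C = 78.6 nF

Step 1 — Angular frequency: ω = 2π·f = 2π·6030 = 3.789e+04 rad/s.
Step 2 — Component impedances:
  R1: Z = R = 698 Ω
  R2: Z = R = 83.8 Ω
  C: Z = 1/(jωC) = -j/(ω·C) = 0 - j335.8 Ω
Step 3 — Parallel branch: R2 || C = 1/(1/R2 + 1/C) = 78.89 - j19.69 Ω.
Step 4 — Series with R1: Z_total = R1 + (R2 || C) = 776.9 - j19.69 Ω = 777.1∠-1.5° Ω.

Z = 776.9 - j19.69 Ω = 777.1∠-1.5° Ω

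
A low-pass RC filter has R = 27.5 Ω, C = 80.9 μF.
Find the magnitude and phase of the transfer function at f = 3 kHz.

Step 1 — Angular frequency: ω = 2π·3000 = 1.885e+04 rad/s.
Step 2 — Transfer function: H(jω) = 1/(1 + jωRC).
Step 3 — Denominator: 1 + jωRC = 1 + j·1.885e+04·27.5·8.09e-05 = 1 + j41.94.
Step 4 — H = 0.0005683 - j0.02383.
Step 5 — Magnitude: |H| = 0.02384 (-32.5 dB); phase: φ = -88.6°.

|H| = 0.02384 (-32.5 dB), φ = -88.6°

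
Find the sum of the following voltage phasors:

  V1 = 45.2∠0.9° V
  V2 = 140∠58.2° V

Step 1 — Convert each phasor to rectangular form:
  V1 = 45.2·(cos(0.9°) + j·sin(0.9°)) = 45.19 + j0.71 V
  V2 = 140·(cos(58.2°) + j·sin(58.2°)) = 73.77 + j119 V
Step 2 — Sum components: V_total = 119 + j119.7 V.
Step 3 — Convert to polar: |V_total| = 168.8 V, ∠V_total = 45.2°.

V_total = 168.8∠45.2° V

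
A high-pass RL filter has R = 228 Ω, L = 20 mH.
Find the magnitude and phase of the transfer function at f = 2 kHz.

Step 1 — Angular frequency: ω = 2π·2000 = 1.257e+04 rad/s.
Step 2 — Transfer function: H(jω) = jωL/(R + jωL).
Step 3 — Numerator jωL = j·251.3; denominator R + jωL = 228 + j251.3.
Step 4 — H = 0.5486 + j0.4976.
Step 5 — Magnitude: |H| = 0.7406 (-2.6 dB); phase: φ = 42.2°.

|H| = 0.7406 (-2.6 dB), φ = 42.2°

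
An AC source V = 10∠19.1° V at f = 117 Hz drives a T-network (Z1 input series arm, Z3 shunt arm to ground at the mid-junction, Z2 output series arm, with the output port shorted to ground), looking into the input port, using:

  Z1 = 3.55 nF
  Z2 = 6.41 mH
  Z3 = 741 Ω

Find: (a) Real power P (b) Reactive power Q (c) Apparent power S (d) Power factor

Step 1 — Angular frequency: ω = 2π·f = 2π·117 = 735.1 rad/s.
Step 2 — Component impedances:
  Z1: Z = 1/(jωC) = -j/(ω·C) = 0 - j3.832e+05 Ω
  Z2: Z = jωL = j·735.1·0.00641 = 0 + j4.712 Ω
  Z3: Z = R = 741 Ω
Step 3 — With the output port shorted to ground, the output series arm Z2 runs from the junction to ground; the shunt arm Z3 also runs from the junction to ground. They appear in parallel: Z3 || Z2 = 0.02996 + j4.712 Ω.
Step 4 — Series with input arm Z1: Z_in = Z1 + (Z3 || Z2) = 0.02996 - j3.832e+05 Ω = 3.832e+05∠-90.0° Ω.
Step 5 — Source phasor: V = 10∠19.1° V = 9.449 + j3.272 V.
Step 6 — Current: I = V / Z = -8.54e-06 + j2.466e-05 A = 2.61e-05∠109.1° A.
Step 7 — Complex power: S = V·I* = 2.041e-11 - j0.000261 VA.
Step 8 — Real power: P = Re(S) = 2.041e-11 W.
Step 9 — Reactive power: Q = Im(S) = -0.000261 VAR.
Step 10 — Apparent power: |S| = 0.000261 VA.
Step 11 — Power factor: PF = P/|S| = 7.82e-08 (leading).

(a) P = 2.041e-11 W  (b) Q = -0.000261 VAR  (c) S = 0.000261 VA  (d) PF = 7.82e-08 (leading)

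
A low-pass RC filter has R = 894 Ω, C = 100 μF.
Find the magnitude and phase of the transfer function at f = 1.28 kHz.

Step 1 — Angular frequency: ω = 2π·1280 = 8042 rad/s.
Step 2 — Transfer function: H(jω) = 1/(1 + jωRC).
Step 3 — Denominator: 1 + jωRC = 1 + j·8042·894·0.0001 = 1 + j719.
Step 4 — H = 1.934e-06 - j0.001391.
Step 5 — Magnitude: |H| = 0.001391 (-57.1 dB); phase: φ = -89.9°.

|H| = 0.001391 (-57.1 dB), φ = -89.9°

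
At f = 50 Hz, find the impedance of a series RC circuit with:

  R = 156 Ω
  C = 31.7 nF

Step 1 — Angular frequency: ω = 2π·f = 2π·50 = 314.2 rad/s.
Step 2 — Component impedances:
  R: Z = R = 156 Ω
  C: Z = 1/(jωC) = -j/(ω·C) = 0 - j1.004e+05 Ω
Step 3 — Series combination: Z_total = R + C = 156 - j1.004e+05 Ω = 1.004e+05∠-89.9° Ω.

Z = 156 - j1.004e+05 Ω = 1.004e+05∠-89.9° Ω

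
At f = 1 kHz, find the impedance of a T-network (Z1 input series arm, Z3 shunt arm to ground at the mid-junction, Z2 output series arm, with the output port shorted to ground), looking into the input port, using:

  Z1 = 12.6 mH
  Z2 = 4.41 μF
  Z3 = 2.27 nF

Step 1 — Angular frequency: ω = 2π·f = 2π·1000 = 6283 rad/s.
Step 2 — Component impedances:
  Z1: Z = jωL = j·6283·0.0126 = 0 + j79.17 Ω
  Z2: Z = 1/(jωC) = -j/(ω·C) = 0 - j36.09 Ω
  Z3: Z = 1/(jωC) = -j/(ω·C) = 0 - j7.011e+04 Ω
Step 3 — With the output port shorted to ground, the output series arm Z2 runs from the junction to ground; the shunt arm Z3 also runs from the junction to ground. They appear in parallel: Z3 || Z2 = 0 - j36.07 Ω.
Step 4 — Series with input arm Z1: Z_in = Z1 + (Z3 || Z2) = 0 + j43.1 Ω = 43.1∠90.0° Ω.

Z = 0 + j43.1 Ω = 43.1∠90.0° Ω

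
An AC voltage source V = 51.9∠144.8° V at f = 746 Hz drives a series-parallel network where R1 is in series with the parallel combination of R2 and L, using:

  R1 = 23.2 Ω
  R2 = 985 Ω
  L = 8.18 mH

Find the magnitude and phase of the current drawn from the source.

Step 1 — Angular frequency: ω = 2π·f = 2π·746 = 4687 rad/s.
Step 2 — Component impedances:
  R1: Z = R = 23.2 Ω
  R2: Z = R = 985 Ω
  L: Z = jωL = j·4687·0.00818 = 0 + j38.34 Ω
Step 3 — Parallel branch: R2 || L = 1/(1/R2 + 1/L) = 1.49 + j38.28 Ω.
Step 4 — Series with R1: Z_total = R1 + (R2 || L) = 24.69 + j38.28 Ω = 45.55∠57.2° Ω.
Step 5 — Source phasor: V = 51.9∠144.8° V = -42.41 + j29.92 V.
Step 6 — Ohm's law: I = V / Z_total = (-42.41 + j29.92) / (24.69 + j38.28) = 0.04733 + j1.138 A.
Step 7 — Convert to polar: |I| = 1.139 A, ∠I = 87.6°.

I = 1.139∠87.6° A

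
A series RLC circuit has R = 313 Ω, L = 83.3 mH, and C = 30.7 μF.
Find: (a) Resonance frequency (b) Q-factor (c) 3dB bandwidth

Step 1 — Resonance condition Im(Z)=0 gives ω₀ = 1/√(LC).
Step 2 — ω₀ = 1/√(0.0833·3.07e-05) = 625.3 rad/s.
Step 3 — f₀ = ω₀/(2π) = 99.52 Hz.
Step 4 — Series Q: Q = ω₀L/R = 625.3·0.0833/313 = 0.1664.
Step 5 — 3dB bandwidth: Δω = ω₀/Q = 3758 rad/s; BW = Δω/(2π) = 598 Hz.

(a) f₀ = 99.52 Hz  (b) Q = 0.1664  (c) BW = 598 Hz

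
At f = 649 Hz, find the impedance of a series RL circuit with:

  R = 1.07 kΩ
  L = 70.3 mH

Step 1 — Angular frequency: ω = 2π·f = 2π·649 = 4078 rad/s.
Step 2 — Component impedances:
  R: Z = R = 1070 Ω
  L: Z = jωL = j·4078·0.0703 = 0 + j286.7 Ω
Step 3 — Series combination: Z_total = R + L = 1070 + j286.7 Ω = 1108∠15.0° Ω.

Z = 1070 + j286.7 Ω = 1108∠15.0° Ω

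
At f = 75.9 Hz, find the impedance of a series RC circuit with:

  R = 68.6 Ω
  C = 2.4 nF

Step 1 — Angular frequency: ω = 2π·f = 2π·75.9 = 476.9 rad/s.
Step 2 — Component impedances:
  R: Z = R = 68.6 Ω
  C: Z = 1/(jωC) = -j/(ω·C) = 0 - j8.737e+05 Ω
Step 3 — Series combination: Z_total = R + C = 68.6 - j8.737e+05 Ω = 8.737e+05∠-90.0° Ω.

Z = 68.6 - j8.737e+05 Ω = 8.737e+05∠-90.0° Ω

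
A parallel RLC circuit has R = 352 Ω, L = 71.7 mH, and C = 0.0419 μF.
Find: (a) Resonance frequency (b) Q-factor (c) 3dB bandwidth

Step 1 — Resonance: ω₀ = 1/√(LC) = 1/√(0.0717·4.19e-08) = 1.824e+04 rad/s.
Step 2 — f₀ = ω₀/(2π) = 2904 Hz.
Step 3 — Parallel Q: Q = R/(ω₀L) = 352/(1.824e+04·0.0717) = 0.2691.
Step 4 — Bandwidth: Δω = ω₀/Q = 6.78e+04 rad/s; BW = Δω/(2π) = 1.079e+04 Hz.

(a) f₀ = 2904 Hz  (b) Q = 0.2691  (c) BW = 1.079e+04 Hz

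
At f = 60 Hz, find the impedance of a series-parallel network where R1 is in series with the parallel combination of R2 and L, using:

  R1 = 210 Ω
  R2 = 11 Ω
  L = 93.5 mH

Step 1 — Angular frequency: ω = 2π·f = 2π·60 = 377 rad/s.
Step 2 — Component impedances:
  R1: Z = R = 210 Ω
  R2: Z = R = 11 Ω
  L: Z = jωL = j·377·0.0935 = 0 + j35.25 Ω
Step 3 — Parallel branch: R2 || L = 1/(1/R2 + 1/L) = 10.02 + j3.128 Ω.
Step 4 — Series with R1: Z_total = R1 + (R2 || L) = 220 + j3.128 Ω = 220∠0.8° Ω.

Z = 220 + j3.128 Ω = 220∠0.8° Ω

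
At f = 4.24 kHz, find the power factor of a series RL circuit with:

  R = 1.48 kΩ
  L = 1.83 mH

Step 1 — Angular frequency: ω = 2π·f = 2π·4240 = 2.664e+04 rad/s.
Step 2 — Component impedances:
  R: Z = R = 1480 Ω
  L: Z = jωL = j·2.664e+04·0.00183 = 0 + j48.75 Ω
Step 3 — Series combination: Z_total = R + L = 1480 + j48.75 Ω = 1481∠1.9° Ω.
Step 4 — Power factor: PF = cos(φ) = Re(Z)/|Z| = 1480/1480.8 = 0.9995.
Step 5 — Type: Im(Z) = 48.75 ⇒ lagging (phase φ = 1.9°).

PF = 0.9995 (lagging, φ = 1.9°)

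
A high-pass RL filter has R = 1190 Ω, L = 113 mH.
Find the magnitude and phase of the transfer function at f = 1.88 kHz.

Step 1 — Angular frequency: ω = 2π·1880 = 1.181e+04 rad/s.
Step 2 — Transfer function: H(jω) = jωL/(R + jωL).
Step 3 — Numerator jωL = j·1335; denominator R + jωL = 1190 + j1335.
Step 4 — H = 0.5572 + j0.4967.
Step 5 — Magnitude: |H| = 0.7464 (-2.5 dB); phase: φ = 41.7°.

|H| = 0.7464 (-2.5 dB), φ = 41.7°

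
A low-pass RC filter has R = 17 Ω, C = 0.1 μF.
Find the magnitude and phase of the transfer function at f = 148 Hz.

Step 1 — Angular frequency: ω = 2π·148 = 929.9 rad/s.
Step 2 — Transfer function: H(jω) = 1/(1 + jωRC).
Step 3 — Denominator: 1 + jωRC = 1 + j·929.9·17·1e-07 = 1 + j0.001581.
Step 4 — H = 1 - j0.001581.
Step 5 — Magnitude: |H| = 1 (-0.0 dB); phase: φ = -0.1°.

|H| = 1 (-0.0 dB), φ = -0.1°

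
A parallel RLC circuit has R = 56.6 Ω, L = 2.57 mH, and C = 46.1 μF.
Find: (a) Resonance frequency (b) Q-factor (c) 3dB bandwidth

Step 1 — Resonance: ω₀ = 1/√(LC) = 1/√(0.00257·4.61e-05) = 2905 rad/s.
Step 2 — f₀ = ω₀/(2π) = 462.4 Hz.
Step 3 — Parallel Q: Q = R/(ω₀L) = 56.6/(2905·0.00257) = 7.581.
Step 4 — Bandwidth: Δω = ω₀/Q = 383.3 rad/s; BW = Δω/(2π) = 61 Hz.

(a) f₀ = 462.4 Hz  (b) Q = 7.581  (c) BW = 61 Hz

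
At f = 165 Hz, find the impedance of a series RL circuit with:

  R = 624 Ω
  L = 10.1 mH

Step 1 — Angular frequency: ω = 2π·f = 2π·165 = 1037 rad/s.
Step 2 — Component impedances:
  R: Z = R = 624 Ω
  L: Z = jωL = j·1037·0.0101 = 0 + j10.47 Ω
Step 3 — Series combination: Z_total = R + L = 624 + j10.47 Ω = 624.1∠1.0° Ω.

Z = 624 + j10.47 Ω = 624.1∠1.0° Ω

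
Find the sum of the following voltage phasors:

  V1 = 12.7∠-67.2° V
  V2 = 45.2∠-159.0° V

Step 1 — Convert each phasor to rectangular form:
  V1 = 12.7·(cos(-67.2°) + j·sin(-67.2°)) = 4.921 - j11.71 V
  V2 = 45.2·(cos(-159.0°) + j·sin(-159.0°)) = -42.2 - j16.2 V
Step 2 — Sum components: V_total = -37.28 - j27.91 V.
Step 3 — Convert to polar: |V_total| = 46.56 V, ∠V_total = -143.2°.

V_total = 46.56∠-143.2° V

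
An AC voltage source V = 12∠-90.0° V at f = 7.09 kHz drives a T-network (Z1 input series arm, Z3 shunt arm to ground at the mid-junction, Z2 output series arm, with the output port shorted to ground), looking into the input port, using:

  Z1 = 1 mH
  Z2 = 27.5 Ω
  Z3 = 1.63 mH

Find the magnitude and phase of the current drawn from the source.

Step 1 — Angular frequency: ω = 2π·f = 2π·7090 = 4.455e+04 rad/s.
Step 2 — Component impedances:
  Z1: Z = jωL = j·4.455e+04·0.001 = 0 + j44.55 Ω
  Z2: Z = R = 27.5 Ω
  Z3: Z = jωL = j·4.455e+04·0.00163 = 0 + j72.61 Ω
Step 3 — With the output port shorted to ground, the output series arm Z2 runs from the junction to ground; the shunt arm Z3 also runs from the junction to ground. They appear in parallel: Z3 || Z2 = 24.05 + j9.108 Ω.
Step 4 — Series with input arm Z1: Z_in = Z1 + (Z3 || Z2) = 24.05 + j53.66 Ω = 58.8∠65.9° Ω.
Step 5 — Source phasor: V = 12∠-90.0° V = 0 - j12 V.
Step 6 — Ohm's law: I = V / Z_total = (0 - j12) / (24.05 + j53.66) = -0.1862 - j0.08347 A.
Step 7 — Convert to polar: |I| = 0.2041 A, ∠I = -155.9°.

I = 0.2041∠-155.9° A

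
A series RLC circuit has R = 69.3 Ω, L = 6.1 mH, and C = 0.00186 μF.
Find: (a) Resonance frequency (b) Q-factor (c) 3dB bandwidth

Step 1 — Resonance: ω₀ = 1/√(LC) = 1/√(0.0061·1.86e-09) = 2.969e+05 rad/s.
Step 2 — f₀ = ω₀/(2π) = 4.725e+04 Hz.
Step 3 — Series Q: Q = ω₀L/R = 2.969e+05·0.0061/69.3 = 26.13.
Step 4 — Bandwidth: Δω = ω₀/Q = 1.136e+04 rad/s; BW = Δω/(2π) = 1808 Hz.

(a) f₀ = 4.725e+04 Hz  (b) Q = 26.13  (c) BW = 1808 Hz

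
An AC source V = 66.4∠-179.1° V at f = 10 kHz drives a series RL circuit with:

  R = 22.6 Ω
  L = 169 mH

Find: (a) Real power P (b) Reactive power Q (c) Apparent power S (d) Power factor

Step 1 — Angular frequency: ω = 2π·f = 2π·1e+04 = 6.283e+04 rad/s.
Step 2 — Component impedances:
  R: Z = R = 22.6 Ω
  L: Z = jωL = j·6.283e+04·0.169 = 0 + j1.062e+04 Ω
Step 3 — Series combination: Z_total = R + L = 22.6 + j1.062e+04 Ω = 1.062e+04∠89.9° Ω.
Step 4 — Source phasor: V = 66.4∠-179.1° V = -66.39 - j1.043 V.
Step 5 — Current: I = V / Z = -0.0001115 + j0.006252 A = 0.006253∠91.0° A.
Step 6 — Complex power: S = V·I* = 0.0008837 + j0.4152 VA.
Step 7 — Real power: P = Re(S) = 0.0008837 W.
Step 8 — Reactive power: Q = Im(S) = 0.4152 VAR.
Step 9 — Apparent power: |S| = 0.4152 VA.
Step 10 — Power factor: PF = P/|S| = 0.002128 (lagging).

(a) P = 0.0008837 W  (b) Q = 0.4152 VAR  (c) S = 0.4152 VA  (d) PF = 0.002128 (lagging)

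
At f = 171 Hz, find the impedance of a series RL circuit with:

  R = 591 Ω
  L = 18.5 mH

Step 1 — Angular frequency: ω = 2π·f = 2π·171 = 1074 rad/s.
Step 2 — Component impedances:
  R: Z = R = 591 Ω
  L: Z = jωL = j·1074·0.0185 = 0 + j19.88 Ω
Step 3 — Series combination: Z_total = R + L = 591 + j19.88 Ω = 591.3∠1.9° Ω.

Z = 591 + j19.88 Ω = 591.3∠1.9° Ω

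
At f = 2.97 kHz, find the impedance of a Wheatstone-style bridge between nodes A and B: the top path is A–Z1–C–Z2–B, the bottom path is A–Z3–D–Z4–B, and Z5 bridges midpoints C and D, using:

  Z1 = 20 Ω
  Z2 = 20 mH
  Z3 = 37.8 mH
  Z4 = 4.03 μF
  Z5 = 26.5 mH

Step 1 — Angular frequency: ω = 2π·f = 2π·2970 = 1.866e+04 rad/s.
Step 2 — Component impedances:
  Z1: Z = R = 20 Ω
  Z2: Z = jωL = j·1.866e+04·0.02 = 0 + j373.2 Ω
  Z3: Z = jωL = j·1.866e+04·0.0378 = 0 + j705.4 Ω
  Z4: Z = 1/(jωC) = -j/(ω·C) = 0 - j13.3 Ω
  Z5: Z = jωL = j·1.866e+04·0.0265 = 0 + j494.5 Ω
Step 3 — Bridge requires nodal analysis (the Z5 bridge couples midpoints C and D, so the two paths cannot be reduced to a simple series/parallel combination). Setting node B to ground and injecting 1 A at node A, the 3-node admittance system at A, C, D solves to V_A = Z_AB = 11.66 + j159.4 Ω = 159.8∠85.8° Ω.

Z = 11.66 + j159.4 Ω = 159.8∠85.8° Ω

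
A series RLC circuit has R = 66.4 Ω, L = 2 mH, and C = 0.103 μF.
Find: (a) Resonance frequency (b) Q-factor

Step 1 — Resonance condition Im(Z)=0 gives ω₀ = 1/√(LC).
Step 2 — ω₀ = 1/√(0.002·1.03e-07) = 6.967e+04 rad/s.
Step 3 — f₀ = ω₀/(2π) = 1.109e+04 Hz.
Step 4 — Series Q: Q = ω₀L/R = 6.967e+04·0.002/66.4 = 2.099.

(a) f₀ = 1.109e+04 Hz  (b) Q = 2.099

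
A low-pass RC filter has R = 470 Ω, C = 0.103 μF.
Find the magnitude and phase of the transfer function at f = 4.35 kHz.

Step 1 — Angular frequency: ω = 2π·4350 = 2.733e+04 rad/s.
Step 2 — Transfer function: H(jω) = 1/(1 + jωRC).
Step 3 — Denominator: 1 + jωRC = 1 + j·2.733e+04·470·1.03e-07 = 1 + j1.323.
Step 4 — H = 0.3635 - j0.481.
Step 5 — Magnitude: |H| = 0.6029 (-4.4 dB); phase: φ = -52.9°.

|H| = 0.6029 (-4.4 dB), φ = -52.9°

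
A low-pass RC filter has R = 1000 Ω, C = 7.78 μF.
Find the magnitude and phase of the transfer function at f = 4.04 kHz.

Step 1 — Angular frequency: ω = 2π·4040 = 2.538e+04 rad/s.
Step 2 — Transfer function: H(jω) = 1/(1 + jωRC).
Step 3 — Denominator: 1 + jωRC = 1 + j·2.538e+04·1000·7.78e-06 = 1 + j197.5.
Step 4 — H = 2.564e-05 - j0.005063.
Step 5 — Magnitude: |H| = 0.005064 (-45.9 dB); phase: φ = -89.7°.

|H| = 0.005064 (-45.9 dB), φ = -89.7°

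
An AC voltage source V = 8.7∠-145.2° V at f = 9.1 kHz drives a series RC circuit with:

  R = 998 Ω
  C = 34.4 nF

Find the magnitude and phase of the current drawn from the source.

Step 1 — Angular frequency: ω = 2π·f = 2π·9100 = 5.718e+04 rad/s.
Step 2 — Component impedances:
  R: Z = R = 998 Ω
  C: Z = 1/(jωC) = -j/(ω·C) = 0 - j508.4 Ω
Step 3 — Series combination: Z_total = R + C = 998 - j508.4 Ω = 1120∠-27.0° Ω.
Step 4 — Source phasor: V = 8.7∠-145.2° V = -7.144 - j4.965 V.
Step 5 — Ohm's law: I = V / Z_total = (-7.144 - j4.965) / (998 - j508.4) = -0.003671 - j0.006845 A.
Step 6 — Convert to polar: |I| = 0.007768 A, ∠I = -118.2°.

I = 0.007768∠-118.2° A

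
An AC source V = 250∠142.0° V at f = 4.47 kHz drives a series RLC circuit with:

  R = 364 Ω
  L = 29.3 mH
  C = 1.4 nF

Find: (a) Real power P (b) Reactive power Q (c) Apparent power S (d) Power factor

Step 1 — Angular frequency: ω = 2π·f = 2π·4470 = 2.809e+04 rad/s.
Step 2 — Component impedances:
  R: Z = R = 364 Ω
  L: Z = jωL = j·2.809e+04·0.0293 = 0 + j822.9 Ω
  C: Z = 1/(jωC) = -j/(ω·C) = 0 - j2.543e+04 Ω
Step 3 — Series combination: Z_total = R + L + C = 364 - j2.461e+04 Ω = 2.461e+04∠-89.2° Ω.
Step 4 — Source phasor: V = 250∠142.0° V = -197 + j153.9 V.
Step 5 — Current: I = V / Z = -0.006371 - j0.007911 A = 0.01016∠-128.8° A.
Step 6 — Complex power: S = V·I* = 0.03756 - j2.539 VA.
Step 7 — Real power: P = Re(S) = 0.03756 W.
Step 8 — Reactive power: Q = Im(S) = -2.539 VAR.
Step 9 — Apparent power: |S| = 2.539 VA.
Step 10 — Power factor: PF = P/|S| = 0.01479 (leading).

(a) P = 0.03756 W  (b) Q = -2.539 VAR  (c) S = 2.539 VA  (d) PF = 0.01479 (leading)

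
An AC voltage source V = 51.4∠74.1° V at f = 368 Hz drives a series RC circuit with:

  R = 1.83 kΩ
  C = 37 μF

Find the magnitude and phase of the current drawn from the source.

Step 1 — Angular frequency: ω = 2π·f = 2π·368 = 2312 rad/s.
Step 2 — Component impedances:
  R: Z = R = 1830 Ω
  C: Z = 1/(jωC) = -j/(ω·C) = 0 - j11.69 Ω
Step 3 — Series combination: Z_total = R + C = 1830 - j11.69 Ω = 1830∠-0.4° Ω.
Step 4 — Source phasor: V = 51.4∠74.1° V = 14.08 + j49.43 V.
Step 5 — Ohm's law: I = V / Z_total = (14.08 + j49.43) / (1830 - j11.69) = 0.007522 + j0.02706 A.
Step 6 — Convert to polar: |I| = 0.02809 A, ∠I = 74.5°.

I = 0.02809∠74.5° A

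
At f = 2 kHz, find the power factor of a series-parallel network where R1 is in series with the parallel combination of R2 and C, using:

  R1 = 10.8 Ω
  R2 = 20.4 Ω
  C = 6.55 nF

Step 1 — Angular frequency: ω = 2π·f = 2π·2000 = 1.257e+04 rad/s.
Step 2 — Component impedances:
  R1: Z = R = 10.8 Ω
  R2: Z = R = 20.4 Ω
  C: Z = 1/(jωC) = -j/(ω·C) = 0 - j1.215e+04 Ω
Step 3 — Parallel branch: R2 || C = 1/(1/R2 + 1/C) = 20.4 - j0.03425 Ω.
Step 4 — Series with R1: Z_total = R1 + (R2 || C) = 31.2 - j0.03425 Ω = 31.2∠-0.1° Ω.
Step 5 — Power factor: PF = cos(φ) = Re(Z)/|Z| = 31.2/31.2 = 1.
Step 6 — Type: Im(Z) = -0.03425 ⇒ leading (phase φ = -0.1°).

PF = 1 (leading, φ = -0.1°)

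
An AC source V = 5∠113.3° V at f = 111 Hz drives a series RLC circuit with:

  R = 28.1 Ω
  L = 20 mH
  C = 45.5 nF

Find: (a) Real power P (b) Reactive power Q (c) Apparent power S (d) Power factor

Step 1 — Angular frequency: ω = 2π·f = 2π·111 = 697.4 rad/s.
Step 2 — Component impedances:
  R: Z = R = 28.1 Ω
  L: Z = jωL = j·697.4·0.02 = 0 + j13.95 Ω
  C: Z = 1/(jωC) = -j/(ω·C) = 0 - j3.151e+04 Ω
Step 3 — Series combination: Z_total = R + L + C = 28.1 - j3.15e+04 Ω = 3.15e+04∠-89.9° Ω.
Step 4 — Source phasor: V = 5∠113.3° V = -1.978 + j4.592 V.
Step 5 — Current: I = V / Z = -0.0001458 - j6.266e-05 A = 0.0001587∠-156.8° A.
Step 6 — Complex power: S = V·I* = 7.08e-07 - j0.0007937 VA.
Step 7 — Real power: P = Re(S) = 7.08e-07 W.
Step 8 — Reactive power: Q = Im(S) = -0.0007937 VAR.
Step 9 — Apparent power: |S| = 0.0007937 VA.
Step 10 — Power factor: PF = P/|S| = 0.0008921 (leading).

(a) P = 7.08e-07 W  (b) Q = -0.0007937 VAR  (c) S = 0.0007937 VA  (d) PF = 0.0008921 (leading)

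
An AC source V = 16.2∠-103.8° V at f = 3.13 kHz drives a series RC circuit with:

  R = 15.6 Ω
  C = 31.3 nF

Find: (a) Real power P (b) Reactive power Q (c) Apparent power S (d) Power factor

Step 1 — Angular frequency: ω = 2π·f = 2π·3130 = 1.967e+04 rad/s.
Step 2 — Component impedances:
  R: Z = R = 15.6 Ω
  C: Z = 1/(jωC) = -j/(ω·C) = 0 - j1625 Ω
Step 3 — Series combination: Z_total = R + C = 15.6 - j1625 Ω = 1625∠-89.4° Ω.
Step 4 — Source phasor: V = 16.2∠-103.8° V = -3.864 - j15.73 V.
Step 5 — Current: I = V / Z = 0.00966 - j0.002471 A = 0.009972∠-14.4° A.
Step 6 — Complex power: S = V·I* = 0.001551 - j0.1615 VA.
Step 7 — Real power: P = Re(S) = 0.001551 W.
Step 8 — Reactive power: Q = Im(S) = -0.1615 VAR.
Step 9 — Apparent power: |S| = 0.1615 VA.
Step 10 — Power factor: PF = P/|S| = 0.009602 (leading).

(a) P = 0.001551 W  (b) Q = -0.1615 VAR  (c) S = 0.1615 VA  (d) PF = 0.009602 (leading)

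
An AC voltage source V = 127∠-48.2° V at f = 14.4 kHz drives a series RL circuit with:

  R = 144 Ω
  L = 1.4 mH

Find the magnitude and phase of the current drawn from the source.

Step 1 — Angular frequency: ω = 2π·f = 2π·1.44e+04 = 9.048e+04 rad/s.
Step 2 — Component impedances:
  R: Z = R = 144 Ω
  L: Z = jωL = j·9.048e+04·0.0014 = 0 + j126.7 Ω
Step 3 — Series combination: Z_total = R + L = 144 + j126.7 Ω = 191.8∠41.3° Ω.
Step 4 — Source phasor: V = 127∠-48.2° V = 84.65 - j94.68 V.
Step 5 — Ohm's law: I = V / Z_total = (84.65 - j94.68) / (144 + j126.7) = 0.005359 - j0.6622 A.
Step 6 — Convert to polar: |I| = 0.6622 A, ∠I = -89.5°.

I = 0.6622∠-89.5° A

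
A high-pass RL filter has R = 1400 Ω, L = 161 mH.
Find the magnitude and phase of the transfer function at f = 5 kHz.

Step 1 — Angular frequency: ω = 2π·5000 = 3.142e+04 rad/s.
Step 2 — Transfer function: H(jω) = jωL/(R + jωL).
Step 3 — Numerator jωL = j·5058; denominator R + jωL = 1400 + j5058.
Step 4 — H = 0.9288 + j0.2571.
Step 5 — Magnitude: |H| = 0.9638 (-0.3 dB); phase: φ = 15.5°.

|H| = 0.9638 (-0.3 dB), φ = 15.5°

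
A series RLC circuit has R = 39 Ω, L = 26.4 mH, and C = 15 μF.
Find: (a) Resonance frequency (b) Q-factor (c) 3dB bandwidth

Step 1 — Resonance condition Im(Z)=0 gives ω₀ = 1/√(LC).
Step 2 — ω₀ = 1/√(0.0264·1.5e-05) = 1589 rad/s.
Step 3 — f₀ = ω₀/(2π) = 252.9 Hz.
Step 4 — Series Q: Q = ω₀L/R = 1589·0.0264/39 = 1.076.
Step 5 — 3dB bandwidth: Δω = ω₀/Q = 1477 rad/s; BW = Δω/(2π) = 235.1 Hz.

(a) f₀ = 252.9 Hz  (b) Q = 1.076  (c) BW = 235.1 Hz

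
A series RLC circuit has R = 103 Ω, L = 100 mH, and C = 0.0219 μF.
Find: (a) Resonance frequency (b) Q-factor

Step 1 — Resonance condition Im(Z)=0 gives ω₀ = 1/√(LC).
Step 2 — ω₀ = 1/√(0.1·2.19e-08) = 2.137e+04 rad/s.
Step 3 — f₀ = ω₀/(2π) = 3401 Hz.
Step 4 — Series Q: Q = ω₀L/R = 2.137e+04·0.1/103 = 20.75.

(a) f₀ = 3401 Hz  (b) Q = 20.75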